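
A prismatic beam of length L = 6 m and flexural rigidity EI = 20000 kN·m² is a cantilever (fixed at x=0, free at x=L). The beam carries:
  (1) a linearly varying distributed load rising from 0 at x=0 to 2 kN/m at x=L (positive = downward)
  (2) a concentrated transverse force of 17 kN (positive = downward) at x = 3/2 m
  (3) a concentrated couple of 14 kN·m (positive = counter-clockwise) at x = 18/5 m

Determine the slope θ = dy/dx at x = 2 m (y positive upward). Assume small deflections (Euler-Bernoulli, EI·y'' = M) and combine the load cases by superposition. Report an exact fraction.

Load 1 — triangular load w₀=2 kN/m (0→w₀ over full span):
  θ_1 = (w₀Lx²/4-w₀L²x/3-w₀x⁴/(24L))/EI = (2·6·2²/4-2·6²·2/3-2·2⁴/(24·6))/20000 = -163/90000 rad
Load 2 — point force P=17 kN at a=3/2 m (b=L-a=9/2):
  θ_2 = -Pa²/(2EI)  [x>a] = -17·(3/2)²/(2·20000) = -153/160000 rad
Load 3 — applied couple M₀=14 kN·m at a=18/5 m (b=L-a=12/5):
  θ_3 = M₀x/EI  [x≤a] = 14·2/20000 = 7/5000 rad
Superposition: θ = Σ θ_i = -1969/1440000 rad ≈ -0.001367 rad

θ(2) = -1969/1440000 rad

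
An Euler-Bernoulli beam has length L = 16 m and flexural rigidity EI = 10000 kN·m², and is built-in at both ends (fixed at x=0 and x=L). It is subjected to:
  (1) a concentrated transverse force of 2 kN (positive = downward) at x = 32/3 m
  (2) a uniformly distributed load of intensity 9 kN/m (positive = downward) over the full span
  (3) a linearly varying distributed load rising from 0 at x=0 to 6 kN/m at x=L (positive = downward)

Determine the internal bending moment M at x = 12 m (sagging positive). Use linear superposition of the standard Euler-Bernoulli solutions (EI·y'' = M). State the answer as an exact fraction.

M(12) = 5236/135 kN·m

Load 1 — point force P=2 kN at a=32/3 m (b=L-a=16/3):
  M_1 = Pa²(a+3b)(L-x)/L³ - Pa²b/L²  [x>a] = 2·(32/3)²·((32/3)+3·(16/3))·(16-12)/16³ - 2·(32/3)²·(16/3)/16² = 32/27 kN·m
Load 2 — uniform load w=9 kN/m over full span:
  M_2 = wLx/2 - wL²/12 - wx²/2 = 9·16·12/2 - 9·16²/12 - 9·12²/2 = 24 kN·m
Load 3 — triangular load w₀=6 kN/m (0→w₀ over full span):
  M_3 = 3w₀Lx/20 - w₀L²/30 - w₀x³/(6L) = 3·6·16·12/20 - 6·16²/30 - 6·12³/(6·16) = 68/5 kN·m
Superposition: M = Σ M_i = 5236/135 kN·m ≈ 38.785185 kN·m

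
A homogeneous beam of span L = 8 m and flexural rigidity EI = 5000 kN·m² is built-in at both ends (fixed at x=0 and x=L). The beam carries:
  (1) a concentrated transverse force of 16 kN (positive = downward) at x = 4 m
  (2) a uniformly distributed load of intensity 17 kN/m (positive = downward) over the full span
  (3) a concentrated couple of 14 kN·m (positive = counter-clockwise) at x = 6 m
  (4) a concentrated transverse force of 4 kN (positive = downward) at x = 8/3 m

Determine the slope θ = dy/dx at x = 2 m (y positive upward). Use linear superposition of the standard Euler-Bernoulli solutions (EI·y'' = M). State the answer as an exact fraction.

θ(2) = -13301/720000 rad

Load 1 — point force P=16 kN at a=4 m (b=L-a=4):
  θ_1 = -Pb²x(2aL-(3a+b)x)/(2L³EI)  [x≤a] = -16·4²·2·(2·4·8-(3·4+4)·2)/(2·8³·5000) = -2/625 rad
Load 2 — uniform load w=17 kN/m over full span:
  θ_2 = -wx(L-x)(L-2x)/(12EI) = -17·2·(8-2)·(8-2·2)/(12·5000) = -17/1250 rad
Load 3 — applied couple M₀=14 kN·m at a=6 m (b=L-a=2):
  θ_3 = (R_Ax²/2 - M_Ax)/EI  [x≤a] with R_A=63/32, M_A=35/8 = ((63/32)·2²/2 - (35/8)·2)/5000 = -77/80000 rad
Load 4 — point force P=4 kN at a=8/3 m (b=L-a=16/3):
  θ_4 = -Pb²x(2aL-(3a+b)x)/(2L³EI)  [x≤a] = -4·(16/3)²·2·(2·(8/3)·8-(3·(8/3)+(16/3))·2)/(2·8³·5000) = -4/5625 rad
Superposition: θ = Σ θ_i = -13301/720000 rad ≈ -0.018474 rad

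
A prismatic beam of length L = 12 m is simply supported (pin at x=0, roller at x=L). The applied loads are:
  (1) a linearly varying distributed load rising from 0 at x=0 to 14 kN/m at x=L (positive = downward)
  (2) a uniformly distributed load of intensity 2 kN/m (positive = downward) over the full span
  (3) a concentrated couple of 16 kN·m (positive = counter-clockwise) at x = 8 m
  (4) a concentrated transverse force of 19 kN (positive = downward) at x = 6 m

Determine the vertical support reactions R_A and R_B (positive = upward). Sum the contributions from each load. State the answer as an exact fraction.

R_A = 305/6 kN, R_B = 457/6 kN

Load 1 — triangular load w₀=14 kN/m (0→w₀ over full span):
  R_A = w₀L/6 = 14·12/6 = 28 kN
  R_B = w₀L/3 = 14·12/3 = 56 kN
Load 2 — uniform load w=2 kN/m over full span:
  R_A = wL/2 = 2·12/2 = 12 kN
  R_B = wL/2 = 2·12/2 = 12 kN
Load 3 — applied couple M₀=16 kN·m at a=8 m (b=L-a=4):
  R_A = M₀/L = 16/12 = 4/3 kN
  R_B = -M₀/L = -16/12 = -4/3 kN
Load 4 — point force P=19 kN at a=6 m (b=L-a=6):
  R_A = Pb/L = 19·6/12 = 19/2 kN
  R_B = Pa/L = 19·6/12 = 19/2 kN
Superposition: R_A = 305/6 kN, R_B = 457/6 kN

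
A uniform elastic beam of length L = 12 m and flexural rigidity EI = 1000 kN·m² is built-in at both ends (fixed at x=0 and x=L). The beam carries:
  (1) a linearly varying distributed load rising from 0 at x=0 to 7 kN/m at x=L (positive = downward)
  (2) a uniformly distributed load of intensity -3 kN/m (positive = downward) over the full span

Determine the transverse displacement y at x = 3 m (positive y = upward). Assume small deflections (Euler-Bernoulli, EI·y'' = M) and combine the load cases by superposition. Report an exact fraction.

Load 1 — triangular load w₀=7 kN/m (0→w₀ over full span):
  y_1 = -w₀x²(L-x)²(x+2L)/(120LEI) = -7·3²·(12-3)²·(3+2·12)/(120·12·1000) = -15309/160000 m
Load 2 — uniform load w=-3 kN/m over full span:
  y_2 = -wx²(L-x)²/(24EI) = -(-3)·3²·(12-3)²/(24·1000) = 729/8000 m
Superposition: y = Σ y_i = -729/160000 m ≈ -0.004556 m

y(3) = -729/160000 m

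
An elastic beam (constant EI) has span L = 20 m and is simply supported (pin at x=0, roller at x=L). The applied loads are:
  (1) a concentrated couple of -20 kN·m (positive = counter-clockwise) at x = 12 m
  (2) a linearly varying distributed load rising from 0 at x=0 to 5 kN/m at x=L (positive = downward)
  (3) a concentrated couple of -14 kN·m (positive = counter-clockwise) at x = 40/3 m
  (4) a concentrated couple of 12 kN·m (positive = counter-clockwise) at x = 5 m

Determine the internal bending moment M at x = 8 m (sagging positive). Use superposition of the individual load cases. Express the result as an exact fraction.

Load 1 — applied couple M₀=-20 kN·m at a=12 m (b=L-a=8):
  M_1 = M₀x/L  [x≤a] = (-20)·8/20 = -8 kN·m
Load 2 — triangular load w₀=5 kN/m (0→w₀ over full span):
  M_2 = w₀Lx/6 - w₀x³/(6L) = 5·20·8/6 - 5·8³/(6·20) = 112 kN·m
Load 3 — applied couple M₀=-14 kN·m at a=40/3 m (b=L-a=20/3):
  M_3 = M₀x/L  [x≤a] = (-14)·8/20 = -28/5 kN·m
Load 4 — applied couple M₀=12 kN·m at a=5 m (b=L-a=15):
  M_4 = M₀x/L - M₀  [x>a] = 12·8/20 - 12 = -36/5 kN·m
Superposition: M = Σ M_i = 456/5 kN·m ≈ 91.200000 kN·m

M(8) = 456/5 kN·m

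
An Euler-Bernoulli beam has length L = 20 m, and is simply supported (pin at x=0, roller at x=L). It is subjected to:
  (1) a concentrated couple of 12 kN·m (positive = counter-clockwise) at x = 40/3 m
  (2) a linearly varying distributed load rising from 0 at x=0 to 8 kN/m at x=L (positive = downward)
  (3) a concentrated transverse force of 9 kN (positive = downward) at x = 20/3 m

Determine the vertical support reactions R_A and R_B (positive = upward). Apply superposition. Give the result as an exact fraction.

Load 1 — applied couple M₀=12 kN·m at a=40/3 m (b=L-a=20/3):
  R_A = M₀/L = 12/20 = 3/5 kN
  R_B = -M₀/L = -12/20 = -3/5 kN
Load 2 — triangular load w₀=8 kN/m (0→w₀ over full span):
  R_A = w₀L/6 = 8·20/6 = 80/3 kN
  R_B = w₀L/3 = 8·20/3 = 160/3 kN
Load 3 — point force P=9 kN at a=20/3 m (b=L-a=40/3):
  R_A = Pb/L = 9·(40/3)/20 = 6 kN
  R_B = Pa/L = 9·(20/3)/20 = 3 kN
Superposition: R_A = 499/15 kN, R_B = 836/15 kN

R_A = 499/15 kN, R_B = 836/15 kN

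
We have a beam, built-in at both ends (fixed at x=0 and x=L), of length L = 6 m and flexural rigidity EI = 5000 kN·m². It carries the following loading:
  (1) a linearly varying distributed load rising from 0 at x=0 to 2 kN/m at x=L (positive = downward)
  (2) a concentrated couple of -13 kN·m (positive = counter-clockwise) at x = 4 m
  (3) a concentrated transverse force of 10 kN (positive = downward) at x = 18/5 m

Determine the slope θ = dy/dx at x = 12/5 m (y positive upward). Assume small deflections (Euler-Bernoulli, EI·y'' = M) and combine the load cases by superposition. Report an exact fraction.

Load 1 — triangular load w₀=2 kN/m (0→w₀ over full span):
  θ_1 = -w₀(2x(L-x)(L-2x)(x+2L)+x²(L-x)²)/(120LEI) = -2·(2·(12/5)·(6-(12/5))·(6-2·(12/5))·((12/5)+2·6)+(12/5)²·(6-(12/5))²)/(120·6·5000) = -81/390625 rad
Load 2 — applied couple M₀=-13 kN·m at a=4 m (b=L-a=2):
  θ_2 = (R_Ax²/2 - M_Ax)/EI  [x≤a] with R_A=-26/9, M_A=-13/3 = ((-26/9)·(12/5)²/2 - (-13/3)·(12/5))/5000 = 13/31250 rad
Load 3 — point force P=10 kN at a=18/5 m (b=L-a=12/5):
  θ_3 = -Pb²x(2aL-(3a+b)x)/(2L³EI)  [x≤a] = -10·(12/5)²·(12/5)·(2·(18/5)·6-(3·(18/5)+(12/5))·(12/5))/(2·6³·5000) = -288/390625 rad
Superposition: θ = Σ θ_i = -413/781250 rad ≈ -0.000529 rad

θ(12/5) = -413/781250 rad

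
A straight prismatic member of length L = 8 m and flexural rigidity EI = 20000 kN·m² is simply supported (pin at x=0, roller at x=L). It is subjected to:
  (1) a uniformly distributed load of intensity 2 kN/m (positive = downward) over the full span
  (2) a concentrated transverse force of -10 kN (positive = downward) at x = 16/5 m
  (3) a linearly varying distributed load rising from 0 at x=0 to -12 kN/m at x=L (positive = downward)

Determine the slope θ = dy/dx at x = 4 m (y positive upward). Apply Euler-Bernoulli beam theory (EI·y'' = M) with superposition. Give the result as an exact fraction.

θ(4) = 17/93750 rad

Load 1 — uniform load w=2 kN/m over full span:
  θ_1 = -w(L³-6Lx²+4x³)/(24EI) = -2·(8³-6·8·4²+4·4³)/(24·20000) = 0 rad
Load 2 — point force P=-10 kN at a=16/5 m (b=L-a=24/5):
  θ_2 = -Pa(2L²-6Lx+3x²+a²)/(6LEI)  [x>a] = -(-10)·(16/5)·(2·8²-6·8·4+3·4²+(16/5)²)/(6·8·20000) = -3/15625 rad
Load 3 — triangular load w₀=-12 kN/m (0→w₀ over full span):
  θ_3 = -w₀(7L⁴-30L²x²+15x⁴)/(360LEI) = -(-12)·(7·8⁴-30·8²·4²+15·4⁴)/(360·8·20000) = 7/18750 rad
Superposition: θ = Σ θ_i = 17/93750 rad ≈ 0.000181 rad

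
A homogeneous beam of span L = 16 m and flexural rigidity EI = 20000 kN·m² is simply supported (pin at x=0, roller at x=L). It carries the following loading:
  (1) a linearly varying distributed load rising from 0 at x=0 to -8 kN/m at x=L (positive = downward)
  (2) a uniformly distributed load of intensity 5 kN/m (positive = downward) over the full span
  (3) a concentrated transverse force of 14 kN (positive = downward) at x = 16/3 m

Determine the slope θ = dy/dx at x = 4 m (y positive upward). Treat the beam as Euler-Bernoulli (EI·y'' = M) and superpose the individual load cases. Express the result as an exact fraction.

θ(4) = -6617/506250 rad

Load 1 — triangular load w₀=-8 kN/m (0→w₀ over full span):
  θ_1 = -w₀(7L⁴-30L²x²+15x⁴)/(360LEI) = -(-8)·(7·16⁴-30·16²·4²+15·4⁴)/(360·16·20000) = 1327/56250 rad
Load 2 — uniform load w=5 kN/m over full span:
  θ_2 = -w(L³-6Lx²+4x³)/(24EI) = -5·(16³-6·16·4²+4·4³)/(24·20000) = -11/375 rad
Load 3 — point force P=14 kN at a=16/3 m (b=L-a=32/3):
  θ_3 = -Pb(L²-b²-3x²)/(6LEI)  [x≤a] = -14·(32/3)·(16²-(32/3)²-3·4²)/(6·16·20000) = -371/50625 rad
Superposition: θ = Σ θ_i = -6617/506250 rad ≈ -0.013071 rad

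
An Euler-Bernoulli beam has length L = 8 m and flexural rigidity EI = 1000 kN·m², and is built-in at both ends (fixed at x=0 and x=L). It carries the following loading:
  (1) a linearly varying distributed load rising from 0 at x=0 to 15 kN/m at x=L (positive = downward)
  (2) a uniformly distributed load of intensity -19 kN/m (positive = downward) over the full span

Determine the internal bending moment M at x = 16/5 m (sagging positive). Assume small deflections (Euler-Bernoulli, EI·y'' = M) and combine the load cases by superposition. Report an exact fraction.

M(16/5) = -2192/75 kN·m

Load 1 — triangular load w₀=15 kN/m (0→w₀ over full span):
  M_1 = 3w₀Lx/20 - w₀L²/30 - w₀x³/(6L) = 3·15·8·(16/5)/20 - 15·8²/30 - 15·(16/5)³/(6·8) = 384/25 kN·m
Load 2 — uniform load w=-19 kN/m over full span:
  M_2 = wLx/2 - wL²/12 - wx²/2 = (-19)·8·(16/5)/2 - (-19)·8²/12 - (-19)·(16/5)²/2 = -3344/75 kN·m
Superposition: M = Σ M_i = -2192/75 kN·m ≈ -29.226667 kN·m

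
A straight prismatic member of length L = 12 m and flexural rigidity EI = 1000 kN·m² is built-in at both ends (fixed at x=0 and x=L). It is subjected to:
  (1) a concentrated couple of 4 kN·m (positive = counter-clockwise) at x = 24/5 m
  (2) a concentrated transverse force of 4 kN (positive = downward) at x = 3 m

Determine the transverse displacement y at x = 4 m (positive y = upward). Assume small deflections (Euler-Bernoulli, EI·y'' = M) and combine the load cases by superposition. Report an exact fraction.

Load 1 — applied couple M₀=4 kN·m at a=24/5 m (b=L-a=36/5):
  y_1 = (R_Ax³/6 - M_Ax²/2)/EI  [x≤a] with R_A=12/25, M_A=12/25 = ((12/25)·4³/6 - (12/25)·4²/2)/1000 = 4/3125 m
Load 2 — point force P=4 kN at a=3 m (b=L-a=9):
  y_2 = -Pa²(L-x)²(3bL-(3b+a)(L-x))/(6L³EI)  [x>a] = -4·3²·(12-4)²·(3·9·12-(3·9+3)·(12-4))/(6·12³·1000) = -7/375 m
Superposition: y = Σ y_i = -163/9375 m ≈ -0.017387 m

y(4) = -163/9375 m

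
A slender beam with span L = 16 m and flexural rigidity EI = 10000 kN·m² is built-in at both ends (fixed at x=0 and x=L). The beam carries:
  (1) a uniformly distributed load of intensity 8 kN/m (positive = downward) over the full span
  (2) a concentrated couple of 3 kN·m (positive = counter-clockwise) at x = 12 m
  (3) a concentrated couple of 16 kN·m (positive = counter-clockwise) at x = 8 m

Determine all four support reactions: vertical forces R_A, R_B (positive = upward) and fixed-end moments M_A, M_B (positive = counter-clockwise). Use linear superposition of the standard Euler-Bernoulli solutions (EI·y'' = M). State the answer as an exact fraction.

Load 1 — uniform load w=8 kN/m over full span:
  R_A = wL/2 = 8·16/2 = 64 kN
  M_A = wL²/12 = 8·16²/12 = 512/3 kN·m
  R_B = wL/2 = 8·16/2 = 64 kN
  M_B = -wL²/12 = -8·16²/12 = -512/3 kN·m
Load 2 — applied couple M₀=3 kN·m at a=12 m (b=L-a=4):
  R_A = 6M₀ab/L³ = 6·3·12·4/16³ = 27/128 kN
  M_A = M₀b(2a-b)/L² = 3·4·(2·12-4)/16² = 15/16 kN·m
  R_B = -6M₀ab/L³ = -6·3·12·4/16³ = -27/128 kN
  M_B = M₀a(2b-a)/L² = 3·12·(2·4-12)/16² = -9/16 kN·m
Load 3 — applied couple M₀=16 kN·m at a=8 m (b=L-a=8):
  R_A = 6M₀ab/L³ = 6·16·8·8/16³ = 3/2 kN
  M_A = M₀b(2a-b)/L² = 16·8·(2·8-8)/16² = 4 kN·m
  R_B = -6M₀ab/L³ = -6·16·8·8/16³ = -3/2 kN
  M_B = M₀a(2b-a)/L² = 16·8·(2·8-8)/16² = 4 kN·m
Superposition: R_A = 8411/128 kN, M_A = 8429/48 kN·m, R_B = 7973/128 kN, M_B = -8027/48 kN·m

R_A = 8411/128 kN, M_A = 8429/48 kN·m, R_B = 7973/128 kN, M_B = -8027/48 kN·m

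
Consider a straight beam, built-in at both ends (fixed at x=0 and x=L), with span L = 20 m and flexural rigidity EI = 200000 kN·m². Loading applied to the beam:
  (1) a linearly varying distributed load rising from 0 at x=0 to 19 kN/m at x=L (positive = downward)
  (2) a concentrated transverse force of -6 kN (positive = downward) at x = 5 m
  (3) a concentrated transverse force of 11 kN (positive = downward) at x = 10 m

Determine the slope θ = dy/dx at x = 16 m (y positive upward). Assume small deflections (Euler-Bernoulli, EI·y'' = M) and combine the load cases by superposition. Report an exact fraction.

Load 1 — triangular load w₀=19 kN/m (0→w₀ over full span):
  θ_1 = -w₀(2x(L-x)(L-2x)(x+2L)+x²(L-x)²)/(120LEI) = -19·(2·16·(20-16)·(20-2·16)·(16+2·20)+16²·(20-16)²)/(120·20·200000) = 152/46875 rad
Load 2 — point force P=-6 kN at a=5 m (b=L-a=15):
  θ_2 = Pa²(L-x)(2bL-(3b+a)(L-x))/(2L³EI)  [x>a] = (-6)·5²·(20-16)·(2·15·20-(3·15+5)·(20-16))/(2·20³·200000) = -3/40000 rad
Load 3 — point force P=11 kN at a=10 m (b=L-a=10):
  θ_3 = Pa²(L-x)(2bL-(3b+a)(L-x))/(2L³EI)  [x>a] = 11·10²·(20-16)·(2·10·20-(3·10+10)·(20-16))/(2·20³·200000) = 33/100000 rad
Superposition: θ = Σ θ_i = 10493/3000000 rad ≈ 0.003498 rad

θ(16) = 10493/3000000 rad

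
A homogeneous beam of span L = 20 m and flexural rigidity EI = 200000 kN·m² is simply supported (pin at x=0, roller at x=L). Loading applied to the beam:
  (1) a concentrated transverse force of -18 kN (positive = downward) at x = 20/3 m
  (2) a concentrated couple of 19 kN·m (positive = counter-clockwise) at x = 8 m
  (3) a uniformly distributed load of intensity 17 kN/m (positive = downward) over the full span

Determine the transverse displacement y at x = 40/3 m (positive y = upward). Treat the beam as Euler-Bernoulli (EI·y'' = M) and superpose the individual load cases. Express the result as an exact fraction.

y(40/3) = -216689/1518750 m

Load 1 — point force P=-18 kN at a=20/3 m (b=L-a=40/3):
  y_1 = -Pa(L-x)(2Lx-a²-x²)/(6LEI)  [x>a] = -(-18)·(20/3)·(20-(40/3))·(2·20·(40/3)-(20/3)²-(40/3)²)/(6·20·200000) = 7/675 m
Load 2 — applied couple M₀=19 kN·m at a=8 m (b=L-a=12):
  y_2 = (M₀x³/(6L)-M₀(x-a)²/2+C₁x)/EI  [x>a] with C₁=M₀(3b²-L²)/(6L)=76/15 = (19·(40/3)³/(6·20)-19·((40/3)-8)²/2+(76/15)·(40/3))/200000 = 437/506250 m
Load 3 — uniform load w=17 kN/m over full span:
  y_3 = -wx(L³-2Lx²+x³)/(24EI) = -17·(40/3)·(20³-2·20·(40/3)²+(40/3)³)/(24·200000) = -187/1215 m
Superposition: y = Σ y_i = -216689/1518750 m ≈ -0.142676 m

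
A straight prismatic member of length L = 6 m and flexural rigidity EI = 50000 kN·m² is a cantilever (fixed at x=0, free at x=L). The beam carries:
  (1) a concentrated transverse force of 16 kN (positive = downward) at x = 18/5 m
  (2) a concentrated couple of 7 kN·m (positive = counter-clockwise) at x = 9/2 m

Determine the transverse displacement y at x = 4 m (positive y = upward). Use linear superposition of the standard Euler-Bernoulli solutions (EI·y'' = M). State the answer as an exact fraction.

Load 1 — point force P=16 kN at a=18/5 m (b=L-a=12/5):
  y_1 = -Pa²(3x-a)/(6EI)  [x>a] = -16·(18/5)²·(3·4-(18/5))/(6·50000) = -2268/390625 m
Load 2 — applied couple M₀=7 kN·m at a=9/2 m (b=L-a=3/2):
  y_2 = M₀x²/(2EI)  [x≤a] = 7·4²/(2·50000) = 7/6250 m
Superposition: y = Σ y_i = -3661/781250 m ≈ -0.004686 m

y(4) = -3661/781250 m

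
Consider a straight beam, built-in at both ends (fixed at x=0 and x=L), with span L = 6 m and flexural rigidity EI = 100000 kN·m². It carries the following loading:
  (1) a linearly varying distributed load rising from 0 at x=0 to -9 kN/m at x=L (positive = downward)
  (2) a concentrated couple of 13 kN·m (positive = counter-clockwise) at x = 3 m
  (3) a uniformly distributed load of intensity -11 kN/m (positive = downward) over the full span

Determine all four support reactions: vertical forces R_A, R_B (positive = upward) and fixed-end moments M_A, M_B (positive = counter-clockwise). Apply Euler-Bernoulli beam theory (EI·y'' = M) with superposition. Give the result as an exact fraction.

R_A = -757/20 kN, M_A = -811/20 kN·m, R_B = -1103/20 kN, M_B = 1049/20 kN·m

Load 1 — triangular load w₀=-9 kN/m (0→w₀ over full span):
  R_A = 3w₀L/20 = 3·(-9)·6/20 = -81/10 kN
  M_A = w₀L²/30 = (-9)·6²/30 = -54/5 kN·m
  R_B = 7w₀L/20 = 7·(-9)·6/20 = -189/10 kN
  M_B = -w₀L²/20 = -(-9)·6²/20 = 81/5 kN·m
Load 2 — applied couple M₀=13 kN·m at a=3 m (b=L-a=3):
  R_A = 6M₀ab/L³ = 6·13·3·3/6³ = 13/4 kN
  M_A = M₀b(2a-b)/L² = 13·3·(2·3-3)/6² = 13/4 kN·m
  R_B = -6M₀ab/L³ = -6·13·3·3/6³ = -13/4 kN
  M_B = M₀a(2b-a)/L² = 13·3·(2·3-3)/6² = 13/4 kN·m
Load 3 — uniform load w=-11 kN/m over full span:
  R_A = wL/2 = (-11)·6/2 = -33 kN
  M_A = wL²/12 = (-11)·6²/12 = -33 kN·m
  R_B = wL/2 = (-11)·6/2 = -33 kN
  M_B = -wL²/12 = -(-11)·6²/12 = 33 kN·m
Superposition: R_A = -757/20 kN, M_A = -811/20 kN·m, R_B = -1103/20 kN, M_B = 1049/20 kN·m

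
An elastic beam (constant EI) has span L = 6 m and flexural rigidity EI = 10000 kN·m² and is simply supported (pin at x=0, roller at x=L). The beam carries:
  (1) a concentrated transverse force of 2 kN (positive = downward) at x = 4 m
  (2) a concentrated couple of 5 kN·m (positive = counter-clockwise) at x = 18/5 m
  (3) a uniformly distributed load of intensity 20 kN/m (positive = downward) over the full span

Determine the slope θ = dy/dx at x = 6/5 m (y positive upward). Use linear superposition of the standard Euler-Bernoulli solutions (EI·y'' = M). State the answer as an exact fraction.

θ(6/5) = -16609/1125000 rad

Load 1 — point force P=2 kN at a=4 m (b=L-a=2):
  θ_1 = -Pb(L²-b²-3x²)/(6LEI)  [x≤a] = -2·2·(6²-2²-3·(6/5)²)/(6·6·10000) = -173/562500 rad
Load 2 — applied couple M₀=5 kN·m at a=18/5 m (b=L-a=12/5):
  θ_2 = (M₀x²/(2L)+C₁)/EI  [x≤a] with C₁=M₀(3b²-L²)/(6L)=-13/5 = (5·(6/5)²/(2·6)+(-13/5))/10000 = -1/5000 rad
Load 3 — uniform load w=20 kN/m over full span:
  θ_3 = -w(L³-6Lx²+4x³)/(24EI) = -20·(6³-6·6·(6/5)²+4·(6/5)³)/(24·10000) = -891/62500 rad
Superposition: θ = Σ θ_i = -16609/1125000 rad ≈ -0.014764 rad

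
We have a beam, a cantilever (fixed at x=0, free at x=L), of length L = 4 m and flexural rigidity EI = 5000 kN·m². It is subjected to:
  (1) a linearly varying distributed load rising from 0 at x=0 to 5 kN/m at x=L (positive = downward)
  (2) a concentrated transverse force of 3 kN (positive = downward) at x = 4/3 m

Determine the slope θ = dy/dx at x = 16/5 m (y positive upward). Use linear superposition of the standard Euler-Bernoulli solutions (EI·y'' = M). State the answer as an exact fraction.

Load 1 — triangular load w₀=5 kN/m (0→w₀ over full span):
  θ_1 = (w₀Lx²/4-w₀L²x/3-w₀x⁴/(24L))/EI = (5·4·(16/5)²/4-5·4²·(16/5)/3-5·(16/5)⁴/(24·4))/5000 = -1856/234375 rad
Load 2 — point force P=3 kN at a=4/3 m (b=L-a=8/3):
  θ_2 = -Pa²/(2EI)  [x>a] = -3·(4/3)²/(2·5000) = -1/1875 rad
Superposition: θ = Σ θ_i = -1981/234375 rad ≈ -0.008452 rad

θ(16/5) = -1981/234375 rad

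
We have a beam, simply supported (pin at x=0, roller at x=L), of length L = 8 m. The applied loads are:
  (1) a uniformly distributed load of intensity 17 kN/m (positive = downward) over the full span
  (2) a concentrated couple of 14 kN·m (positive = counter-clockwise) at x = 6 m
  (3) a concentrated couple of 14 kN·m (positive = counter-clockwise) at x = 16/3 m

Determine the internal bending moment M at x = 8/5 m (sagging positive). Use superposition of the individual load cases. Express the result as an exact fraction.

Load 1 — uniform load w=17 kN/m over full span:
  M_1 = wx(L-x)/2 = 17·(8/5)·(8-(8/5))/2 = 2176/25 kN·m
Load 2 — applied couple M₀=14 kN·m at a=6 m (b=L-a=2):
  M_2 = M₀x/L  [x≤a] = 14·(8/5)/8 = 14/5 kN·m
Load 3 — applied couple M₀=14 kN·m at a=16/3 m (b=L-a=8/3):
  M_3 = M₀x/L  [x≤a] = 14·(8/5)/8 = 14/5 kN·m
Superposition: M = Σ M_i = 2316/25 kN·m ≈ 92.640000 kN·m

M(8/5) = 2316/25 kN·m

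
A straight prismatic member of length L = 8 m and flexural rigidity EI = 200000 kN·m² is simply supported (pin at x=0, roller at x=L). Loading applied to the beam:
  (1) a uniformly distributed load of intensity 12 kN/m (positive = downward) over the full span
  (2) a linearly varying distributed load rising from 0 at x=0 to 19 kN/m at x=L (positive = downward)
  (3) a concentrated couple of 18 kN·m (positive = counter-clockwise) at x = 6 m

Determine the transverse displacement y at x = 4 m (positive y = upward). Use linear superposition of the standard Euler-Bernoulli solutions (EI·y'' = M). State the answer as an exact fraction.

Load 1 — uniform load w=12 kN/m over full span:
  y_1 = -wx(L³-2Lx²+x³)/(24EI) = -12·4·(8³-2·8·4²+4³)/(24·200000) = -2/625 m
Load 2 — triangular load w₀=19 kN/m (0→w₀ over full span):
  y_2 = -w₀x(7L⁴-10L²x²+3x⁴)/(360LEI) = -19·4·(7·8⁴-10·8²·4²+3·4⁴)/(360·8·200000) = -19/7500 m
Load 3 — applied couple M₀=18 kN·m at a=6 m (b=L-a=2):
  y_3 = (M₀x³/(6L)+C₁x)/EI  [x≤a] with C₁=M₀(3b²-L²)/(6L)=-39/2 = (18·4³/(6·8)+(-39/2)·4)/200000 = -27/100000 m
Superposition: y = Σ y_i = -1801/300000 m ≈ -0.006003 m

y(4) = -1801/300000 m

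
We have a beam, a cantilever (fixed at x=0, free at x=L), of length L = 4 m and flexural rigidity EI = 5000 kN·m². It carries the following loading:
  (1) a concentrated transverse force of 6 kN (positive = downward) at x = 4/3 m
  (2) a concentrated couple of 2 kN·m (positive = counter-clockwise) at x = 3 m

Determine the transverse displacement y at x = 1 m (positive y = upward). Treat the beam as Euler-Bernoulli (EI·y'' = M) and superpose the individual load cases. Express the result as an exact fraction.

Load 1 — point force P=6 kN at a=4/3 m (b=L-a=8/3):
  y_1 = -Px²(3a-x)/(6EI)  [x≤a] = -6·1²·(3·(4/3)-1)/(6·5000) = -3/5000 m
Load 2 — applied couple M₀=2 kN·m at a=3 m (b=L-a=1):
  y_2 = M₀x²/(2EI)  [x≤a] = 2·1²/(2·5000) = 1/5000 m
Superposition: y = Σ y_i = -1/2500 m ≈ -0.000400 m

y(1) = -1/2500 m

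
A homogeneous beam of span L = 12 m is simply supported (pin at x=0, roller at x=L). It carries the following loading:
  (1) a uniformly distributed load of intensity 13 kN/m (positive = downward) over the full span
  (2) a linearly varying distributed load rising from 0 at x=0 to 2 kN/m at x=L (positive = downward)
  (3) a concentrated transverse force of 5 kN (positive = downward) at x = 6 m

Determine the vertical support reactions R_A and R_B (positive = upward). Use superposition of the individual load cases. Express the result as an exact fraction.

Load 1 — uniform load w=13 kN/m over full span:
  R_A = wL/2 = 13·12/2 = 78 kN
  R_B = wL/2 = 13·12/2 = 78 kN
Load 2 — triangular load w₀=2 kN/m (0→w₀ over full span):
  R_A = w₀L/6 = 2·12/6 = 4 kN
  R_B = w₀L/3 = 2·12/3 = 8 kN
Load 3 — point force P=5 kN at a=6 m (b=L-a=6):
  R_A = Pb/L = 5·6/12 = 5/2 kN
  R_B = Pa/L = 5·6/12 = 5/2 kN
Superposition: R_A = 169/2 kN, R_B = 177/2 kN

R_A = 169/2 kN, R_B = 177/2 kN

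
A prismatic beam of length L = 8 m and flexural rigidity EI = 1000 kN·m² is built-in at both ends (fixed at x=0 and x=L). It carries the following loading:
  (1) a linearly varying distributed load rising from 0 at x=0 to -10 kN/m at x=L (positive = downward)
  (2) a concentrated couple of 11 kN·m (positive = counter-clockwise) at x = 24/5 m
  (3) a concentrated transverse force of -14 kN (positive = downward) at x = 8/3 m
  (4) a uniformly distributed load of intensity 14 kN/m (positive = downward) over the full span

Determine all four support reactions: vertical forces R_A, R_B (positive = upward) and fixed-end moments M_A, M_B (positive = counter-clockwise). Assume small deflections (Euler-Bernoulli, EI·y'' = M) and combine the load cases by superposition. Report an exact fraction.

R_A = 48073/1350 kN, M_A = 27176/675 kN·m, R_B = 30227/1350 kN, M_B = -22309/675 kN·m

Load 1 — triangular load w₀=-10 kN/m (0→w₀ over full span):
  R_A = 3w₀L/20 = 3·(-10)·8/20 = -12 kN
  M_A = w₀L²/30 = (-10)·8²/30 = -64/3 kN·m
  R_B = 7w₀L/20 = 7·(-10)·8/20 = -28 kN
  M_B = -w₀L²/20 = -(-10)·8²/20 = 32 kN·m
Load 2 — applied couple M₀=11 kN·m at a=24/5 m (b=L-a=16/5):
  R_A = 6M₀ab/L³ = 6·11·(24/5)·(16/5)/8³ = 99/50 kN
  M_A = M₀b(2a-b)/L² = 11·(16/5)·(2·(24/5)-(16/5))/8² = 88/25 kN·m
  R_B = -6M₀ab/L³ = -6·11·(24/5)·(16/5)/8³ = -99/50 kN
  M_B = M₀a(2b-a)/L² = 11·(24/5)·(2·(16/5)-(24/5))/8² = 33/25 kN·m
Load 3 — point force P=-14 kN at a=8/3 m (b=L-a=16/3):
  R_A = Pb²(3a+b)/L³ = (-14)·(16/3)²·(3·(8/3)+(16/3))/8³ = -280/27 kN
  M_A = Pab²/L² = (-14)·(8/3)·(16/3)²/8² = -448/27 kN·m
  R_B = Pa²(a+3b)/L³ = (-14)·(8/3)²·((8/3)+3·(16/3))/8³ = -98/27 kN
  M_B = -Pa²b/L² = -(-14)·(8/3)²·(16/3)/8² = 224/27 kN·m
Load 4 — uniform load w=14 kN/m over full span:
  R_A = wL/2 = 14·8/2 = 56 kN
  M_A = wL²/12 = 14·8²/12 = 224/3 kN·m
  R_B = wL/2 = 14·8/2 = 56 kN
  M_B = -wL²/12 = -14·8²/12 = -224/3 kN·m
Superposition: R_A = 48073/1350 kN, M_A = 27176/675 kN·m, R_B = 30227/1350 kN, M_B = -22309/675 kN·m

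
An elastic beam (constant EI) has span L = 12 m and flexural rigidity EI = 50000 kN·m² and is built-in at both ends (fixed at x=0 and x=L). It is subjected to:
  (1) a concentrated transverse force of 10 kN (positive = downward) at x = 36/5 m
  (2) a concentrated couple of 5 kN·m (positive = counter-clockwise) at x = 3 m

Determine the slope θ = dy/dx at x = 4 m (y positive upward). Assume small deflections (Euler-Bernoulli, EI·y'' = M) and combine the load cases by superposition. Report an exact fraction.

θ(4) = -771/2500000 rad

Load 1 — point force P=10 kN at a=36/5 m (b=L-a=24/5):
  θ_1 = -Pb²x(2aL-(3a+b)x)/(2L³EI)  [x≤a] = -10·(24/5)²·4·(2·(36/5)·12-(3·(36/5)+(24/5))·4)/(2·12³·50000) = -28/78125 rad
Load 2 — applied couple M₀=5 kN·m at a=3 m (b=L-a=9):
  θ_2 = (R_Ax²/2 - M_Ax - M₀(x-a))/EI  [x>a] with R_A=15/32, M_A=-15/16 = ((15/32)·4²/2 - (-15/16)·4 - 5·(4-3))/50000 = 1/20000 rad
Superposition: θ = Σ θ_i = -771/2500000 rad ≈ -0.000308 rad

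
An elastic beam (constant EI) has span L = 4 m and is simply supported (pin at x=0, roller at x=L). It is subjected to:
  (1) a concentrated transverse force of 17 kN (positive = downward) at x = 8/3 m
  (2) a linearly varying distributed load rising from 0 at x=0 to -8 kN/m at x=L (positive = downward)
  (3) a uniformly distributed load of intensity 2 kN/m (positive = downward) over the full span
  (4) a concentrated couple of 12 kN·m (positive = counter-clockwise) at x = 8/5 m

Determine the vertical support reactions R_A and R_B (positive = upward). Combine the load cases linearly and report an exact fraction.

Load 1 — point force P=17 kN at a=8/3 m (b=L-a=4/3):
  R_A = Pb/L = 17·(4/3)/4 = 17/3 kN
  R_B = Pa/L = 17·(8/3)/4 = 34/3 kN
Load 2 — triangular load w₀=-8 kN/m (0→w₀ over full span):
  R_A = w₀L/6 = (-8)·4/6 = -16/3 kN
  R_B = w₀L/3 = (-8)·4/3 = -32/3 kN
Load 3 — uniform load w=2 kN/m over full span:
  R_A = wL/2 = 2·4/2 = 4 kN
  R_B = wL/2 = 2·4/2 = 4 kN
Load 4 — applied couple M₀=12 kN·m at a=8/5 m (b=L-a=12/5):
  R_A = M₀/L = 12/4 = 3 kN
  R_B = -M₀/L = -12/4 = -3 kN
Superposition: R_A = 22/3 kN, R_B = 5/3 kN

R_A = 22/3 kN, R_B = 5/3 kN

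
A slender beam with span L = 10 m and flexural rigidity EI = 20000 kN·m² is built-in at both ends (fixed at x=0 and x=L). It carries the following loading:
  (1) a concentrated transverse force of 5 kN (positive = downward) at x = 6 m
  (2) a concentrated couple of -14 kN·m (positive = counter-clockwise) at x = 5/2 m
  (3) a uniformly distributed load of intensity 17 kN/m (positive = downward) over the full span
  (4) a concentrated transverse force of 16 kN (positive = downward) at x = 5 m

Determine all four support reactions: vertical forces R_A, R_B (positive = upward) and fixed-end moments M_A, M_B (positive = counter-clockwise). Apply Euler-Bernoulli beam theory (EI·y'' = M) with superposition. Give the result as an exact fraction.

Load 1 — point force P=5 kN at a=6 m (b=L-a=4):
  R_A = Pb²(3a+b)/L³ = 5·4²·(3·6+4)/10³ = 44/25 kN
  M_A = Pab²/L² = 5·6·4²/10² = 24/5 kN·m
  R_B = Pa²(a+3b)/L³ = 5·6²·(6+3·4)/10³ = 81/25 kN
  M_B = -Pa²b/L² = -5·6²·4/10² = -36/5 kN·m
Load 2 — applied couple M₀=-14 kN·m at a=5/2 m (b=L-a=15/2):
  R_A = 6M₀ab/L³ = 6·(-14)·(5/2)·(15/2)/10³ = -63/40 kN
  M_A = M₀b(2a-b)/L² = (-14)·(15/2)·(2·(5/2)-(15/2))/10² = 21/8 kN·m
  R_B = -6M₀ab/L³ = -6·(-14)·(5/2)·(15/2)/10³ = 63/40 kN
  M_B = M₀a(2b-a)/L² = (-14)·(5/2)·(2·(15/2)-(5/2))/10² = -35/8 kN·m
Load 3 — uniform load w=17 kN/m over full span:
  R_A = wL/2 = 17·10/2 = 85 kN
  M_A = wL²/12 = 17·10²/12 = 425/3 kN·m
  R_B = wL/2 = 17·10/2 = 85 kN
  M_B = -wL²/12 = -17·10²/12 = -425/3 kN·m
Load 4 — point force P=16 kN at a=5 m (b=L-a=5):
  R_A = Pb²(3a+b)/L³ = 16·5²·(3·5+5)/10³ = 8 kN
  M_A = Pab²/L² = 16·5·5²/10² = 20 kN·m
  R_B = Pa²(a+3b)/L³ = 16·5²·(5+3·5)/10³ = 8 kN
  M_B = -Pa²b/L² = -16·5²·5/10² = -20 kN·m
Superposition: R_A = 18637/200 kN, M_A = 20291/120 kN·m, R_B = 19563/200 kN, M_B = -20789/120 kN·m

R_A = 18637/200 kN, M_A = 20291/120 kN·m, R_B = 19563/200 kN, M_B = -20789/120 kN·m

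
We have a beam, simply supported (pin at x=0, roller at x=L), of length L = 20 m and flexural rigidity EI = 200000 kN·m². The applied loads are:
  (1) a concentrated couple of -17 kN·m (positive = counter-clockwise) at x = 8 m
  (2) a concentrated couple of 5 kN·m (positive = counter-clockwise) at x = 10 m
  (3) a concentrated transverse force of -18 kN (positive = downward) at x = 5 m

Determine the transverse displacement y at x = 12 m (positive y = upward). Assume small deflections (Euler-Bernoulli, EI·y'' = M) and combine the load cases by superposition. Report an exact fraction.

y(12) = 4287/500000 m

Load 1 — applied couple M₀=-17 kN·m at a=8 m (b=L-a=12):
  y_1 = (M₀x³/(6L)-M₀(x-a)²/2+C₁x)/EI  [x>a] with C₁=M₀(3b²-L²)/(6L)=-68/15 = ((-17)·12³/(6·20)-(-17)·(12-8)²/2+(-68/15)·12)/200000 = -51/62500 m
Load 2 — applied couple M₀=5 kN·m at a=10 m (b=L-a=10):
  y_2 = (M₀x³/(6L)-M₀(x-a)²/2+C₁x)/EI  [x>a] with C₁=M₀(3b²-L²)/(6L)=-25/6 = (5·12³/(6·20)-5·(12-10)²/2+(-25/6)·12)/200000 = 3/50000 m
Load 3 — point force P=-18 kN at a=5 m (b=L-a=15):
  y_3 = -Pa(L-x)(2Lx-a²-x²)/(6LEI)  [x>a] = -(-18)·5·(20-12)·(2·20·12-5²-12²)/(6·20·200000) = 933/100000 m
Superposition: y = Σ y_i = 4287/500000 m ≈ 0.008574 m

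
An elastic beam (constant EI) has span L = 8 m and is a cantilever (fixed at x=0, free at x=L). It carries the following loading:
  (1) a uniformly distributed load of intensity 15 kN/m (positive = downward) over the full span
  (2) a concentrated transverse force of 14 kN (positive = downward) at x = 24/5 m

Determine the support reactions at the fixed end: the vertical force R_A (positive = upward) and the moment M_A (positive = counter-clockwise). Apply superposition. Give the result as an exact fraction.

Load 1 — uniform load w=15 kN/m over full span:
  R_A = wL = 15·8 = 120 kN
  M_A = wL²/2 = 15·8²/2 = 480 kN·m
Load 2 — point force P=14 kN at a=24/5 m (b=L-a=16/5):
  R_A = P = 14 kN
  M_A = Pa = 14·(24/5) = 336/5 kN·m
Superposition: R_A = 134 kN, M_A = 2736/5 kN·m

R_A = 134 kN, M_A = 2736/5 kN·m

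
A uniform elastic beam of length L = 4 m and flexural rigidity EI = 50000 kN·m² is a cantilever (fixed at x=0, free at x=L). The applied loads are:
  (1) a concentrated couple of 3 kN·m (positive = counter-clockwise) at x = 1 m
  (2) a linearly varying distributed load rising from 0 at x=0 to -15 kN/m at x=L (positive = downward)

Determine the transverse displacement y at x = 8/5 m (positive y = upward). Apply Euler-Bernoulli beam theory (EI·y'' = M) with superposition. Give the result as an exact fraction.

Load 1 — applied couple M₀=3 kN·m at a=1 m (b=L-a=3):
  y_1 = M₀a(2x-a)/(2EI)  [x>a] = 3·1·(2·(8/5)-1)/(2·50000) = 33/500000 m
Load 2 — triangular load w₀=-15 kN/m (0→w₀ over full span):
  y_2 = (w₀Lx³/12-w₀L²x²/6-w₀x⁵/(120L))/EI = ((-15)·4·(8/5)³/12-(-15)·4²·(8/5)²/6-(-15)·(8/5)⁵/(120·4))/50000 = 16064/9765625 m
Superposition: y = Σ y_i = 534673/312500000 m ≈ 0.001711 m

y(8/5) = 534673/312500000 m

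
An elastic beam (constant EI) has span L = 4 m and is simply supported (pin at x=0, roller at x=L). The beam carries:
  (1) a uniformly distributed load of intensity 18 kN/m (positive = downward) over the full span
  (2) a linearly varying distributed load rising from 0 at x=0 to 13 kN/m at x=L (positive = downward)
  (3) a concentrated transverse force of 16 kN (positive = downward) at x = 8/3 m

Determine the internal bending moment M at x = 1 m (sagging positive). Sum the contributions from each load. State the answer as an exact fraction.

M(1) = 971/24 kN·m

Load 1 — uniform load w=18 kN/m over full span:
  M_1 = wx(L-x)/2 = 18·1·(4-1)/2 = 27 kN·m
Load 2 — triangular load w₀=13 kN/m (0→w₀ over full span):
  M_2 = w₀Lx/6 - w₀x³/(6L) = 13·4·1/6 - 13·1³/(6·4) = 65/8 kN·m
Load 3 — point force P=16 kN at a=8/3 m (b=L-a=4/3):
  M_3 = Pbx/L  [x≤a] = 16·(4/3)·1/4 = 16/3 kN·m
Superposition: M = Σ M_i = 971/24 kN·m ≈ 40.458333 kN·m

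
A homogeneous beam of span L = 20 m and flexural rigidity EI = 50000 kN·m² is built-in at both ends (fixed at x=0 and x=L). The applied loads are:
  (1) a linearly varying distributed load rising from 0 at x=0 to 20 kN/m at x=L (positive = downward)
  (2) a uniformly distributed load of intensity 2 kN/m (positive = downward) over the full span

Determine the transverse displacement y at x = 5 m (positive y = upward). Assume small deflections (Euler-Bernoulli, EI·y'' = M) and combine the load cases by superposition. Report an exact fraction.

y(5) = -33/640 m

Load 1 — triangular load w₀=20 kN/m (0→w₀ over full span):
  y_1 = -w₀x²(L-x)²(x+2L)/(120LEI) = -20·5²·(20-5)²·(5+2·20)/(120·20·50000) = -27/640 m
Load 2 — uniform load w=2 kN/m over full span:
  y_2 = -wx²(L-x)²/(24EI) = -2·5²·(20-5)²/(24·50000) = -3/320 m
Superposition: y = Σ y_i = -33/640 m ≈ -0.051562 m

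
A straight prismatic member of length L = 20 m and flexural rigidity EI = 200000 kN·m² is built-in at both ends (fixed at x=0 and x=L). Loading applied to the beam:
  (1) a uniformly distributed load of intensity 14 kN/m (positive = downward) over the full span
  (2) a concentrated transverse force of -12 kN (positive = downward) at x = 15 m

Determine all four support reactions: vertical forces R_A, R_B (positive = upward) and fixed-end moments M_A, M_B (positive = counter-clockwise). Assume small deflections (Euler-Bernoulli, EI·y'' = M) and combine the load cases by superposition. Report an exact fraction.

R_A = 1105/8 kN, M_A = 5465/12 kN·m, R_B = 1039/8 kN, M_B = -5195/12 kN·m

Load 1 — uniform load w=14 kN/m over full span:
  R_A = wL/2 = 14·20/2 = 140 kN
  M_A = wL²/12 = 14·20²/12 = 1400/3 kN·m
  R_B = wL/2 = 14·20/2 = 140 kN
  M_B = -wL²/12 = -14·20²/12 = -1400/3 kN·m
Load 2 — point force P=-12 kN at a=15 m (b=L-a=5):
  R_A = Pb²(3a+b)/L³ = (-12)·5²·(3·15+5)/20³ = -15/8 kN
  M_A = Pab²/L² = (-12)·15·5²/20² = -45/4 kN·m
  R_B = Pa²(a+3b)/L³ = (-12)·15²·(15+3·5)/20³ = -81/8 kN
  M_B = -Pa²b/L² = -(-12)·15²·5/20² = 135/4 kN·m
Superposition: R_A = 1105/8 kN, M_A = 5465/12 kN·m, R_B = 1039/8 kN, M_B = -5195/12 kN·m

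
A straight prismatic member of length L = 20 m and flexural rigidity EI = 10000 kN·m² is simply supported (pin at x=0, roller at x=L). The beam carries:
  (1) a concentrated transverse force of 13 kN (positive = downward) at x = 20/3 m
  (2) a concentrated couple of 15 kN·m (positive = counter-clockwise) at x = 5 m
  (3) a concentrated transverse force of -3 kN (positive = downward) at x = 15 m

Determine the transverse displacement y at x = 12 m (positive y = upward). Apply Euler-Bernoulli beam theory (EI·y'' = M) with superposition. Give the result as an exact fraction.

Load 1 — point force P=13 kN at a=20/3 m (b=L-a=40/3):
  y_1 = -Pa(L-x)(2Lx-a²-x²)/(6LEI)  [x>a] = -13·(20/3)·(20-12)·(2·20·12-(20/3)²-12²)/(6·20·10000) = -8528/50625 m
Load 2 — applied couple M₀=15 kN·m at a=5 m (b=L-a=15):
  y_2 = (M₀x³/(6L)-M₀(x-a)²/2+C₁x)/EI  [x>a] with C₁=M₀(3b²-L²)/(6L)=275/8 = (15·12³/(6·20)-15·(12-5)²/2+(275/8)·12)/10000 = 261/10000 m
Load 3 — point force P=-3 kN at a=15 m (b=L-a=5):
  y_3 = -Pbx(L²-b²-x²)/(6LEI)  [x≤a] = -(-3)·5·12·(20²-5²-12²)/(6·20·10000) = 693/20000 m
Superposition: y = Σ y_i = -174481/1620000 m ≈ -0.107704 m

y(12) = -174481/1620000 m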